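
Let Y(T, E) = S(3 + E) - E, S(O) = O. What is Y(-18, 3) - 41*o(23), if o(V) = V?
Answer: -940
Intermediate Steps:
Y(T, E) = 3 (Y(T, E) = (3 + E) - E = 3)
Y(-18, 3) - 41*o(23) = 3 - 41*23 = 3 - 943 = -940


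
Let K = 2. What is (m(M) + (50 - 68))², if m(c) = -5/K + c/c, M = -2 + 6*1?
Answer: 1521/4 ≈ 380.25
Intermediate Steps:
M = 4 (M = -2 + 6 = 4)
m(c) = -3/2 (m(c) = -5/2 + c/c = -5*½ + 1 = -5/2 + 1 = -3/2)
(m(M) + (50 - 68))² = (-3/2 + (50 - 68))² = (-3/2 - 18)² = (-39/2)² = 1521/4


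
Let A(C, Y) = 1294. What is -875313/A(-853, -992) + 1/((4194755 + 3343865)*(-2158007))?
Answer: -7119968698299048857/10525651390529980 ≈ -676.44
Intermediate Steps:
-875313/A(-853, -992) + 1/((4194755 + 3343865)*(-2158007)) = -875313/1294 + 1/((4194755 + 3343865)*(-2158007)) = -875313*1/1294 - 1/2158007/7538620 = -875313/1294 + (1/7538620)*(-1/2158007) = -875313/1294 - 1/16268394730340 = -7119968698299048857/10525651390529980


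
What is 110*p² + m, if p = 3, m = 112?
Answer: 1102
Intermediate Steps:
110*p² + m = 110*3² + 112 = 110*9 + 112 = 990 + 112 = 1102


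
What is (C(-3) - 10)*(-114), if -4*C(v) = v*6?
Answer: 627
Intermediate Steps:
C(v) = -3*v/2 (C(v) = -v*6/4 = -3*v/2)
(C(-3) - 10)*(-114) = (-3/2*(-3) - 10)*(-114) = (9/2 - 10)*(-114) = -11/2*(-114) = 627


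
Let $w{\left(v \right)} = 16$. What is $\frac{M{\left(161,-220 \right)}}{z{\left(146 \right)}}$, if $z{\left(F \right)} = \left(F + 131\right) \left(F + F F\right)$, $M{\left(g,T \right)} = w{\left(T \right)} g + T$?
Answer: $\frac{1178}{2972487} \approx 0.0003963$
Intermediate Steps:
$M{\left(g,T \right)} = T + 16 g$ ($M{\left(g,T \right)} = 16 g + T = T + 16 g$)
$z{\left(F \right)} = \left(131 + F\right) \left(F + F^{2}\right)$
$\frac{M{\left(161,-220 \right)}}{z{\left(146 \right)}} = \frac{-220 + 16 \cdot 161}{146 \left(131 + 146^{2} + 132 \cdot 146\right)} = \frac{-220 + 2576}{146 \left(131 + 21316 + 19272\right)} = \frac{2356}{146 \cdot 40719} = \frac{2356}{5944974} = 2356 \cdot \frac{1}{5944974} = \frac{1178}{2972487}$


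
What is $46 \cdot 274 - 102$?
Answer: $12502$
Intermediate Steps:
$46 \cdot 274 - 102 = 12604 - 102 = 12502$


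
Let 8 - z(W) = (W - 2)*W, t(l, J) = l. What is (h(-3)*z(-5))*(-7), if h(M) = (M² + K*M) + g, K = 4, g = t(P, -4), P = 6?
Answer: 567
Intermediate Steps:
g = 6
h(M) = 6 + M² + 4*M (h(M) = (M² + 4*M) + 6 = 6 + M² + 4*M)
z(W) = 8 - W*(-2 + W) (z(W) = 8 - (W - 2)*W = 8 - (-2 + W)*W = 8 - W*(-2 + W))
(h(-3)*z(-5))*(-7) = ((6 + (-3)² + 4*(-3))*(8 - 1*(-5)² + 2*(-5)))*(-7) = ((6 + 9 - 12)*(8 - 1*25 - 10))*(-7) = (3*(8 - 25 - 10))*(-7) = (3*(-27))*(-7) = -81*(-7) = 567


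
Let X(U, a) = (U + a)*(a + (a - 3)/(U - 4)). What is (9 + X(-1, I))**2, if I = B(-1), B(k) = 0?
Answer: 1764/25 ≈ 70.560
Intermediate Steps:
I = 0
X(U, a) = (U + a)*(a + (-3 + a)/(-4 + U))
(9 + X(-1, I))**2 = (9 + (-3*(-1) - 3*0 - 3*0**2 - 1*0**2 + 0*(-1)**2 - 3*(-1)*0)/(-4 - 1))**2 = (9 + (3 + 0 - 3*0 - 1*0 + 0*1 + 0)/(-5))**2 = (9 - (3 + 0 + 0 + 0 + 0 + 0)/5)**2 = (9 - 1/5*3)**2 = (9 - 3/5)**2 = (42/5)**2 = 1764/25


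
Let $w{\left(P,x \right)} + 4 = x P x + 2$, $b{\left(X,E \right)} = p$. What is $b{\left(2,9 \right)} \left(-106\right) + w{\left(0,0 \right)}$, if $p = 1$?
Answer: $-108$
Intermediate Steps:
$b{\left(X,E \right)} = 1$
$w{\left(P,x \right)} = -2 + P x^{2}$ ($w{\left(P,x \right)} = -4 + \left(x P x + 2\right) = -4 + \left(P x x + 2\right) = -4 + \left(P x^{2} + 2\right) = -4 + \left(2 + P x^{2}\right) = -2 + P x^{2}$)
$b{\left(2,9 \right)} \left(-106\right) + w{\left(0,0 \right)} = 1 \left(-106\right) - \left(2 + 0 \cdot 0^{2}\right) = -106 + \left(-2 + 0 \cdot 0\right) = -106 + \left(-2 + 0\right) = -106 - 2 = -108$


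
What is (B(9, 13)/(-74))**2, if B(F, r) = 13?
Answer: 169/5476 ≈ 0.030862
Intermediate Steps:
(B(9, 13)/(-74))**2 = (13/(-74))**2 = (13*(-1/74))**2 = (-13/74)**2 = 169/5476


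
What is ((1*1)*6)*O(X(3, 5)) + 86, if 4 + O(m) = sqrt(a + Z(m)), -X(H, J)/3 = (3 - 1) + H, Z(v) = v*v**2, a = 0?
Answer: 62 + 90*I*sqrt(15) ≈ 62.0 + 348.57*I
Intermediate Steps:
Z(v) = v**3
X(H, J) = -6 - 3*H (X(H, J) = -3*((3 - 1) + H) = -3*(2 + H) = -6 - 3*H)
O(m) = -4 + sqrt(m**3) (O(m) = -4 + sqrt(0 + m**3) = -4 + sqrt(m**3))
((1*1)*6)*O(X(3, 5)) + 86 = ((1*1)*6)*(-4 + sqrt((-6 - 3*3)**3)) + 86 = (1*6)*(-4 + sqrt((-6 - 9)**3)) + 86 = 6*(-4 + sqrt((-15)**3)) + 86 = 6*(-4 + sqrt(-3375)) + 86 = 6*(-4 + 15*I*sqrt(15)) + 86 = (-24 + 90*I*sqrt(15)) + 86 = 62 + 90*I*sqrt(15)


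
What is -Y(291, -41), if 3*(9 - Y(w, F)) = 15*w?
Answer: 1446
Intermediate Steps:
Y(w, F) = 9 - 5*w
-Y(291, -41) = -(9 - 5*291) = -(9 - 1455) = -1*(-1446) = 1446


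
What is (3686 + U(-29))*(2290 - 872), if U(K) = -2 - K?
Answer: 5265034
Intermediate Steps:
(3686 + U(-29))*(2290 - 872) = (3686 + (-2 - 1*(-29)))*(2290 - 872) = (3686 + (-2 + 29))*1418 = (3686 + 27)*1418 = 3713*1418 = 5265034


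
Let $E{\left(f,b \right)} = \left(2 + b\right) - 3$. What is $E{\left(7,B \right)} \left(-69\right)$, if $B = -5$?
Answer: $414$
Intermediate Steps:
$E{\left(f,b \right)} = -1 + b$
$E{\left(7,B \right)} \left(-69\right) = \left(-1 - 5\right) \left(-69\right) = \left(-6\right) \left(-69\right) = 414$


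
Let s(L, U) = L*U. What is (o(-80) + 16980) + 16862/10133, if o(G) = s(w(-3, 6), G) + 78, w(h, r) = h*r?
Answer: 187457096/10133 ≈ 18500.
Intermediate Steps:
o(G) = 78 - 18*G (o(G) = (-3*6)*G + 78 = -18*G + 78 = 78 - 18*G)
(o(-80) + 16980) + 16862/10133 = ((78 - 18*(-80)) + 16980) + 16862/10133 = ((78 + 1440) + 16980) + 16862*(1/10133) = (1518 + 16980) + 16862/10133 = 18498 + 16862/10133 = 187457096/10133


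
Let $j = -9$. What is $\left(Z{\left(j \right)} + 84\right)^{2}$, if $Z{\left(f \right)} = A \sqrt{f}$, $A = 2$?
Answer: $7020 + 1008 i \approx 7020.0 + 1008.0 i$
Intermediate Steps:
$Z{\left(f \right)} = 2 \sqrt{f}$
$\left(Z{\left(j \right)} + 84\right)^{2} = \left(2 \sqrt{-9} + 84\right)^{2} = \left(2 \cdot 3 i + 84\right)^{2} = \left(6 i + 84\right)^{2} = \left(84 + 6 i\right)^{2}$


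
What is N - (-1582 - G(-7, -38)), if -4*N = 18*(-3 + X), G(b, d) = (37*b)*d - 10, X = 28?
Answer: 22603/2 ≈ 11302.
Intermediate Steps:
G(b, d) = -10 + 37*b*d (G(b, d) = 37*b*d - 10 = -10 + 37*b*d)
N = -225/2 (N = -9*(-3 + 28)/2 = -9*25/2 = -¼*450 = -225/2 ≈ -112.50)
N - (-1582 - G(-7, -38)) = -225/2 - (-1582 - (-10 + 37*(-7)*(-38))) = -225/2 - (-1582 - (-10 + 9842)) = -225/2 - (-1582 - 1*9832) = -225/2 - (-1582 - 9832) = -225/2 - 1*(-11414) = -225/2 + 11414 = 22603/2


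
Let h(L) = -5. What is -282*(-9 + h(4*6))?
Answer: 3948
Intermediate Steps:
-282*(-9 + h(4*6)) = -282*(-9 - 5) = -282*(-14) = 3948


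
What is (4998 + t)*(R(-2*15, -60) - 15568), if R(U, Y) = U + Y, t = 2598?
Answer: -118938168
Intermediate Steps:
(4998 + t)*(R(-2*15, -60) - 15568) = (4998 + 2598)*((-2*15 - 60) - 15568) = 7596*((-30 - 60) - 15568) = 7596*(-90 - 15568) = 7596*(-15658) = -118938168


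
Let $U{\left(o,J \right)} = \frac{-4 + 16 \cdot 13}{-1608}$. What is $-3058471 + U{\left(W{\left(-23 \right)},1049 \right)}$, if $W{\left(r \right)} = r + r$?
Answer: $- \frac{409835131}{134} \approx -3.0585 \cdot 10^{6}$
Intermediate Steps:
$W{\left(r \right)} = 2 r$
$U{\left(o,J \right)} = - \frac{17}{134}$ ($U{\left(o,J \right)} = \left(-4 + 208\right) \left(- \frac{1}{1608}\right) = 204 \left(- \frac{1}{1608}\right) = - \frac{17}{134}$)
$-3058471 + U{\left(W{\left(-23 \right)},1049 \right)} = -3058471 - \frac{17}{134} = - \frac{409835131}{134}$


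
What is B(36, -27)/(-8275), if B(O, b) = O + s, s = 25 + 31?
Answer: -92/8275 ≈ -0.011118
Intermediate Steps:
s = 56
B(O, b) = 56 + O (B(O, b) = O + 56 = 56 + O)
B(36, -27)/(-8275) = (56 + 36)/(-8275) = 92*(-1/8275) = -92/8275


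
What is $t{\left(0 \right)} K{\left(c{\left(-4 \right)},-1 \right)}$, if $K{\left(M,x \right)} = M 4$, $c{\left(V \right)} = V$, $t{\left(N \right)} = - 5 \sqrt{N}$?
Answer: $0$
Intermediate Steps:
$K{\left(M,x \right)} = 4 M$
$t{\left(0 \right)} K{\left(c{\left(-4 \right)},-1 \right)} = - 5 \sqrt{0} \cdot 4 \left(-4\right) = \left(-5\right) 0 \left(-16\right) = 0 \left(-16\right) = 0$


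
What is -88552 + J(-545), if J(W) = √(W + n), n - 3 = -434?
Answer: -88552 + 4*I*√61 ≈ -88552.0 + 31.241*I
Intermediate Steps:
n = -431 (n = 3 - 434 = -431)
J(W) = √(-431 + W) (J(W) = √(W - 431) = √(-431 + W))
-88552 + J(-545) = -88552 + √(-431 - 545) = -88552 + √(-976) = -88552 + 4*I*√61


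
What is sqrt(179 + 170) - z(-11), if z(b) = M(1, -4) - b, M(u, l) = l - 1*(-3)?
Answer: -10 + sqrt(349) ≈ 8.6815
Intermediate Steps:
M(u, l) = 3 + l (M(u, l) = l + 3 = 3 + l)
z(b) = -1 - b (z(b) = (3 - 4) - b = -1 - b)
sqrt(179 + 170) - z(-11) = sqrt(179 + 170) - (-1 - 1*(-11)) = sqrt(349) - (-1 + 11) = sqrt(349) - 1*10 = sqrt(349) - 10 = -10 + sqrt(349)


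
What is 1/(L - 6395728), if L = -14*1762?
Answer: -1/6420396 ≈ -1.5575e-7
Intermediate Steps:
L = -24668
1/(L - 6395728) = 1/(-24668 - 6395728) = 1/(-6420396) = -1/6420396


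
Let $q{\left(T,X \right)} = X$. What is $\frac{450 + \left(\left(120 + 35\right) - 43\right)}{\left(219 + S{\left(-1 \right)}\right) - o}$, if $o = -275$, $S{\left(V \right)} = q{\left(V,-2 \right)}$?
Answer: $\frac{281}{246} \approx 1.1423$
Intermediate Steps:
$S{\left(V \right)} = -2$
$\frac{450 + \left(\left(120 + 35\right) - 43\right)}{\left(219 + S{\left(-1 \right)}\right) - o} = \frac{450 + \left(\left(120 + 35\right) - 43\right)}{\left(219 - 2\right) - -275} = \frac{450 + \left(155 - 43\right)}{217 + 275} = \frac{450 + 112}{492} = 562 \cdot \frac{1}{492} = \frac{281}{246}$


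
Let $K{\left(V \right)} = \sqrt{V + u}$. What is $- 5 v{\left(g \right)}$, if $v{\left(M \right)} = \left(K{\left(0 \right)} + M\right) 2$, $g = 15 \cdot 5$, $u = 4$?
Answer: $-770$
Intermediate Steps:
$g = 75$
$K{\left(V \right)} = \sqrt{4 + V}$ ($K{\left(V \right)} = \sqrt{V + 4} = \sqrt{4 + V}$)
$v{\left(M \right)} = 4 + 2 M$ ($v{\left(M \right)} = \left(\sqrt{4 + 0} + M\right) 2 = \left(\sqrt{4} + M\right) 2 = \left(2 + M\right) 2 = 4 + 2 M$)
$- 5 v{\left(g \right)} = - 5 \left(4 + 2 \cdot 75\right) = - 5 \left(4 + 150\right) = \left(-5\right) 154 = -770$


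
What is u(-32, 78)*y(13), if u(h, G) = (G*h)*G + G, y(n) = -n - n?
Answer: 5059860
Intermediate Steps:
y(n) = -2*n
u(h, G) = G + h*G² (u(h, G) = h*G² + G = G + h*G²)
u(-32, 78)*y(13) = (78*(1 + 78*(-32)))*(-2*13) = (78*(1 - 2496))*(-26) = (78*(-2495))*(-26) = -194610*(-26) = 5059860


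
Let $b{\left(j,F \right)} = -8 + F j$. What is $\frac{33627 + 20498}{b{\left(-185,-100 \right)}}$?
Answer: $\frac{54125}{18492} \approx 2.9269$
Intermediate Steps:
$\frac{33627 + 20498}{b{\left(-185,-100 \right)}} = \frac{33627 + 20498}{-8 - -18500} = \frac{54125}{-8 + 18500} = \frac{54125}{18492}$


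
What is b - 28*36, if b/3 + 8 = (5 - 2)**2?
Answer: -1005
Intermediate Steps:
b = 3 (b = -24 + 3*(5 - 2)**2 = -24 + 3*3**2 = -24 + 3*9 = -24 + 27 = 3)
b - 28*36 = 3 - 28*36 = 3 - 1008 = -1005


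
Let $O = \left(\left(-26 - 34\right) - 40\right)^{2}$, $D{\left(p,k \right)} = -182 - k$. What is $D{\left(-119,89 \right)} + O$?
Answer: $9729$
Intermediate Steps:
$O = 10000$ ($O = \left(-60 - 40\right)^{2} = \left(-100\right)^{2} = 10000$)
$D{\left(-119,89 \right)} + O = \left(-182 - 89\right) + 10000 = -271 + 10000 = 9729$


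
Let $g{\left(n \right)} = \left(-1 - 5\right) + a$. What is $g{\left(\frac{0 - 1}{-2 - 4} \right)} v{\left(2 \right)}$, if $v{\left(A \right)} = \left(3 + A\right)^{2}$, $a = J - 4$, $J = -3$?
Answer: $-325$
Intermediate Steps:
$a = -7$ ($a = -3 - 4 = -7$)
$g{\left(n \right)} = -13$ ($g{\left(n \right)} = \left(-1 - 5\right) - 7 = -6 - 7 = -13$)
$g{\left(\frac{0 - 1}{-2 - 4} \right)} v{\left(2 \right)} = - 13 \left(3 + 2\right)^{2} = - 13 \cdot 5^{2} = \left(-13\right) 25 = -325$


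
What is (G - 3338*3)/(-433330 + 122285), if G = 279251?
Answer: -269237/311045 ≈ -0.86559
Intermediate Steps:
(G - 3338*3)/(-433330 + 122285) = (279251 - 3338*3)/(-433330 + 122285) = (279251 - 10014)/(-311045) = 269237*(-1/311045) = -269237/311045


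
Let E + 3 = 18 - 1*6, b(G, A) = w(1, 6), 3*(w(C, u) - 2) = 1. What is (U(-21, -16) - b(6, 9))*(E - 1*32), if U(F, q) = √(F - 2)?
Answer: 161/3 - 23*I*√23 ≈ 53.667 - 110.3*I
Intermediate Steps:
w(C, u) = 7/3 (w(C, u) = 2 + (⅓)*1 = 2 + ⅓ = 7/3)
b(G, A) = 7/3
U(F, q) = √(-2 + F)
E = 9 (E = -3 + (18 - 1*6) = -3 + (18 - 6) = -3 + 12 = 9)
(U(-21, -16) - b(6, 9))*(E - 1*32) = (√(-2 - 21) - 1*7/3)*(9 - 1*32) = (√(-23) - 7/3)*(9 - 32) = (I*√23 - 7/3)*(-23) = (-7/3 + I*√23)*(-23) = 161/3 - 23*I*√23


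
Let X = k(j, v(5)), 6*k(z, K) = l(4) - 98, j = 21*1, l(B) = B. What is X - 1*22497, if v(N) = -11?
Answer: -67538/3 ≈ -22513.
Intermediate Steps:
j = 21
k(z, K) = -47/3 (k(z, K) = (4 - 98)/6 = (⅙)*(-94) = -47/3)
X = -47/3 ≈ -15.667
X - 1*22497 = -47/3 - 1*22497 = -47/3 - 22497 = -67538/3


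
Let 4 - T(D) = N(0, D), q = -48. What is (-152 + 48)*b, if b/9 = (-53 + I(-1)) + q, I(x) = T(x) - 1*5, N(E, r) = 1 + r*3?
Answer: 93600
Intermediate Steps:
N(E, r) = 1 + 3*r
T(D) = 3 - 3*D (T(D) = 4 - (1 + 3*D) = 4 + (-1 - 3*D) = 3 - 3*D)
I(x) = -2 - 3*x (I(x) = (3 - 3*x) - 1*5 = (3 - 3*x) - 5 = -2 - 3*x)
b = -900 (b = 9*((-53 + (-2 - 3*(-1))) - 48) = 9*((-53 + (-2 + 3)) - 48) = 9*((-53 + 1) - 48) = 9*(-52 - 48) = 9*(-100) = -900)
(-152 + 48)*b = (-152 + 48)*(-900) = -104*(-900) = 93600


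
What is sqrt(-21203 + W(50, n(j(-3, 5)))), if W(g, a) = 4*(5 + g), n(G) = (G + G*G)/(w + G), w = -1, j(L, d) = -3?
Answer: I*sqrt(20983) ≈ 144.85*I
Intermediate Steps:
n(G) = (G + G**2)/(-1 + G) (n(G) = (G + G*G)/(-1 + G) = (G + G**2)/(-1 + G))
W(g, a) = 20 + 4*g
sqrt(-21203 + W(50, n(j(-3, 5)))) = sqrt(-21203 + (20 + 4*50)) = sqrt(-21203 + (20 + 200)) = sqrt(-21203 + 220) = sqrt(-20983) = I*sqrt(20983)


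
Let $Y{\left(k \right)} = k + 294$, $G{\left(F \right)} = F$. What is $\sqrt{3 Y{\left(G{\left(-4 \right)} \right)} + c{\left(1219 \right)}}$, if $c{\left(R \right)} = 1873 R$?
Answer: $\sqrt{2284057} \approx 1511.3$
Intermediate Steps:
$Y{\left(k \right)} = 294 + k$
$\sqrt{3 Y{\left(G{\left(-4 \right)} \right)} + c{\left(1219 \right)}} = \sqrt{3 \left(294 - 4\right) + 1873 \cdot 1219} = \sqrt{3 \cdot 290 + 2283187} = \sqrt{870 + 2283187} = \sqrt{2284057}$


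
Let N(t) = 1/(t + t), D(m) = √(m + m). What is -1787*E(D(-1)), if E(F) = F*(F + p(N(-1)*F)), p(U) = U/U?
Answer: 3574 - 1787*I*√2 ≈ 3574.0 - 2527.2*I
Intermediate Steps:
D(m) = √2*√m (D(m) = √(2*m) = √2*√m)
N(t) = 1/(2*t)
p(U) = 1
E(F) = F*(1 + F) (E(F) = F*(F + 1) = F*(1 + F))
-1787*E(D(-1)) = -1787*√2*√(-1)*(1 + √2*√(-1)) = -1787*√2*I*(1 + √2*I) = -1787*I*√2*(1 + I*√2)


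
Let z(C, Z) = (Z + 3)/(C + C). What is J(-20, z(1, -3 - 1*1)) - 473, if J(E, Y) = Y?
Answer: -947/2 ≈ -473.50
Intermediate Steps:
z(C, Z) = (3 + Z)/(2*C) (z(C, Z) = (3 + Z)/((2*C)) = (3 + Z)*(1/(2*C)) = (3 + Z)/(2*C))
J(-20, z(1, -3 - 1*1)) - 473 = (½)*(3 + (-3 - 1*1))/1 - 473 = (½)*1*(3 + (-3 - 1)) - 473 = (½)*1*(3 - 4) - 473 = (½)*1*(-1) - 473 = -½ - 473 = -947/2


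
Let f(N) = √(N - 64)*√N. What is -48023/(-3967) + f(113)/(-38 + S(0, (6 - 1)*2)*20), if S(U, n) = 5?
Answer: 48023/3967 + 7*√113/62 ≈ 13.306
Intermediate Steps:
f(N) = √N*√(-64 + N) (f(N) = √(-64 + N)*√N = √N*√(-64 + N))
-48023/(-3967) + f(113)/(-38 + S(0, (6 - 1)*2)*20) = -48023/(-3967) + (√113*√(-64 + 113))/(-38 + 5*20) = -48023*(-1/3967) + (√113*√49)/(-38 + 100) = 48023/3967 + (√113*7)/62 = 48023/3967 + (7*√113)*(1/62) = 48023/3967 + 7*√113/62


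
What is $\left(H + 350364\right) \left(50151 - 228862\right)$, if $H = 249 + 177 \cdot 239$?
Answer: $-70218411276$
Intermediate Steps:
$H = 42552$ ($H = 249 + 42303 = 42552$)
$\left(H + 350364\right) \left(50151 - 228862\right) = \left(42552 + 350364\right) \left(50151 - 228862\right) = 392916 \left(-178711\right) = -70218411276$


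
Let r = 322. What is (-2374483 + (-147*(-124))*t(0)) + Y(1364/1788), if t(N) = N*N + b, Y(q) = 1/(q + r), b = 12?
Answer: -311020397978/144275 ≈ -2.1557e+6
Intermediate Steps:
Y(q) = 1/(322 + q) (Y(q) = 1/(q + 322) = 1/(322 + q))
t(N) = 12 + N² (t(N) = N*N + 12 = N² + 12 = 12 + N²)
(-2374483 + (-147*(-124))*t(0)) + Y(1364/1788) = (-2374483 + (-147*(-124))*(12 + 0²)) + 1/(322 + 1364/1788) = (-2374483 + 18228*(12 + 0)) + 1/(322 + 1364*(1/1788)) = (-2374483 + 18228*12) + 1/(322 + 341/447) = (-2374483 + 218736) + 1/(144275/447) = -2155747 + 447/144275 = -311020397978/144275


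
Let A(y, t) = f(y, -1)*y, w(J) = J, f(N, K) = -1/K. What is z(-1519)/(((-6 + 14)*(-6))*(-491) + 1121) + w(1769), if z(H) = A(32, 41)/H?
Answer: 66342083447/37502591 ≈ 1769.0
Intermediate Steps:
A(y, t) = y (A(y, t) = (-1/(-1))*y = (-1*(-1))*y = 1*y = y)
z(H) = 32/H
z(-1519)/(((-6 + 14)*(-6))*(-491) + 1121) + w(1769) = (32/(-1519))/(((-6 + 14)*(-6))*(-491) + 1121) + 1769 = (32*(-1/1519))/((8*(-6))*(-491) + 1121) + 1769 = -32/(1519*(-48*(-491) + 1121)) + 1769 = -32/(1519*(23568 + 1121)) + 1769 = -32/1519/24689 + 1769 = -32/1519*1/24689 + 1769 = -32/37502591 + 1769 = 66342083447/37502591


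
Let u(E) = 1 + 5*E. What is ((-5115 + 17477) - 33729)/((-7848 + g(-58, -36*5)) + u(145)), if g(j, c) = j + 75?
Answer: 21367/7105 ≈ 3.0073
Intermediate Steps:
g(j, c) = 75 + j
((-5115 + 17477) - 33729)/((-7848 + g(-58, -36*5)) + u(145)) = ((-5115 + 17477) - 33729)/((-7848 + (75 - 58)) + (1 + 5*145)) = (12362 - 33729)/((-7848 + 17) + (1 + 725)) = -21367/(-7831 + 726) = -21367/(-7105) = -21367*(-1/7105) = 21367/7105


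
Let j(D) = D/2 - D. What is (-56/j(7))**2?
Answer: 256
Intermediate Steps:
j(D) = -D/2 (j(D) = D*(1/2) - D = D/2 - D = -D/2)
(-56/j(7))**2 = (-56/((-1/2*7)))**2 = (-56/(-7/2))**2 = (-56*(-2/7))**2 = 16**2 = 256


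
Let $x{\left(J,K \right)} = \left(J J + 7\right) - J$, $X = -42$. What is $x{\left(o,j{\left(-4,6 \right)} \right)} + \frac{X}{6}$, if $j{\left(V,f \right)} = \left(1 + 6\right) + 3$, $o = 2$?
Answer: $2$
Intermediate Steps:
$j{\left(V,f \right)} = 10$ ($j{\left(V,f \right)} = 7 + 3 = 10$)
$x{\left(J,K \right)} = 7 + J^{2} - J$ ($x{\left(J,K \right)} = \left(J^{2} + 7\right) - J = \left(7 + J^{2}\right) - J = 7 + J^{2} - J$)
$x{\left(o,j{\left(-4,6 \right)} \right)} + \frac{X}{6} = \left(7 + 2^{2} - 2\right) + \frac{1}{6} \left(-42\right) = \left(7 + 4 - 2\right) + \frac{1}{6} \left(-42\right) = 9 - 7 = 2$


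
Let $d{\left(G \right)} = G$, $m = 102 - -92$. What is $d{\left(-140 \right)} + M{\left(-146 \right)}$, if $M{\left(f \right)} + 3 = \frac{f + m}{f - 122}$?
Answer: $- \frac{9593}{67} \approx -143.18$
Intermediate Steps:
$m = 194$ ($m = 102 + 92 = 194$)
$M{\left(f \right)} = -3 + \frac{194 + f}{-122 + f}$ ($M{\left(f \right)} = -3 + \frac{f + 194}{f - 122} = -3 + \frac{194 + f}{-122 + f}$)
$d{\left(-140 \right)} + M{\left(-146 \right)} = -140 + \frac{2 \left(280 - -146\right)}{-122 - 146} = -140 + \frac{2 \left(280 + 146\right)}{-268} = -140 + 2 \left(- \frac{1}{268}\right) 426 = -140 - \frac{213}{67} = - \frac{9593}{67}$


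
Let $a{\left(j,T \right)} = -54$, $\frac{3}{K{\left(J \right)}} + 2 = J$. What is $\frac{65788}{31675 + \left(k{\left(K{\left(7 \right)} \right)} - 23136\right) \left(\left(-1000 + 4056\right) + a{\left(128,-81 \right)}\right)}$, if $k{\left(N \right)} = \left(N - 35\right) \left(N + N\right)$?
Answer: $- \frac{1644700}{1738662989} \approx -0.00094596$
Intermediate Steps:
$K{\left(J \right)} = \frac{3}{-2 + J}$
$k{\left(N \right)} = 2 N \left(-35 + N\right)$ ($k{\left(N \right)} = \left(-35 + N\right) 2 N = 2 N \left(-35 + N\right)$)
$\frac{65788}{31675 + \left(k{\left(K{\left(7 \right)} \right)} - 23136\right) \left(\left(-1000 + 4056\right) + a{\left(128,-81 \right)}\right)} = \frac{65788}{31675 + \left(2 \frac{3}{-2 + 7} \left(-35 + \frac{3}{-2 + 7}\right) - 23136\right) \left(\left(-1000 + 4056\right) - 54\right)} = \frac{65788}{31675 + \left(2 \cdot \frac{3}{5} \left(-35 + \frac{3}{5}\right) - 23136\right) \left(3056 - 54\right)} = \frac{65788}{31675 + \left(2 \cdot 3 \cdot \frac{1}{5} \left(-35 + 3 \cdot \frac{1}{5}\right) - 23136\right) 3002} = \frac{65788}{31675 + \left(2 \cdot \frac{3}{5} \left(-35 + \frac{3}{5}\right) - 23136\right) 3002} = \frac{65788}{31675 + \left(2 \cdot \frac{3}{5} \left(- \frac{172}{5}\right) - 23136\right) 3002} = \frac{65788}{31675 + \left(- \frac{1032}{25} - 23136\right) 3002} = \frac{65788}{31675 - \frac{1739454864}{25}} = \frac{65788}{- \frac{1738662989}{25}} = 65788 \left(- \frac{25}{1738662989}\right) = - \frac{1644700}{1738662989}$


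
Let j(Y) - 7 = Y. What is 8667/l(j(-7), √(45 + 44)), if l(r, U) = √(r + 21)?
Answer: 2889*√21/7 ≈ 1891.3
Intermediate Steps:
j(Y) = 7 + Y
l(r, U) = √(21 + r)
8667/l(j(-7), √(45 + 44)) = 8667/(√(21 + (7 - 7))) = 8667/(√(21 + 0)) = 8667/(√21) = 8667*(√21/21) = 2889*√21/7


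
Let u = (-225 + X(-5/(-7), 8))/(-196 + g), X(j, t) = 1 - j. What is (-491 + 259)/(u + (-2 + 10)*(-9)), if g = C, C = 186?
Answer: 16240/3467 ≈ 4.6842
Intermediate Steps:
g = 186
u = 1573/70 (u = (-225 + (1 - (-5)/(-7)))/(-196 + 186) = (-225 + (1 - (-5)*(-1)/7))/(-10) = (-225 + (1 - 1*5/7))*(-1/10) = (-225 + (1 - 5/7))*(-1/10) = (-225 + 2/7)*(-1/10) = -1573/7*(-1/10) = 1573/70 ≈ 22.471)
(-491 + 259)/(u + (-2 + 10)*(-9)) = (-491 + 259)/(1573/70 + (-2 + 10)*(-9)) = -232/(1573/70 + 8*(-9)) = -232/(1573/70 - 72) = -232/(-3467/70) = -232*(-70/3467) = 16240/3467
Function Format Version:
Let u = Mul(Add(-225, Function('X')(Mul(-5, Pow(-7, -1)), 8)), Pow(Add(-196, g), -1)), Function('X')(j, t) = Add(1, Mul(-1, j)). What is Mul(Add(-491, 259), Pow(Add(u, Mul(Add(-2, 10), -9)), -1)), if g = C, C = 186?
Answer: Rational(16240, 3467) ≈ 4.6842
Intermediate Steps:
g = 186
u = Rational(1573, 70) (u = Mul(Add(-225, Add(1, Mul(-1, Mul(-5, Pow(-7, -1))))), Pow(Add(-196, 186), -1)) = Mul(Add(-225, Add(1, Mul(-1, Mul(-5, Rational(-1, 7))))), Pow(-10, -1)) = Mul(Add(-225, Add(1, Mul(-1, Rational(5, 7)))), Rational(-1, 10)) = Mul(Add(-225, Add(1, Rational(-5, 7))), Rational(-1, 10)) = Mul(Add(-225, Rational(2, 7)), Rational(-1, 10)) = Mul(Rational(-1573, 7), Rational(-1, 10)) = Rational(1573, 70) ≈ 22.471)
Mul(Add(-491, 259), Pow(Add(u, Mul(Add(-2, 10), -9)), -1)) = Mul(Add(-491, 259), Pow(Add(Rational(1573, 70), Mul(Add(-2, 10), -9)), -1)) = Mul(-232, Pow(Add(Rational(1573, 70), Mul(8, -9)), -1)) = Mul(-232, Pow(Add(Rational(1573, 70), -72), -1)) = Mul(-232, Pow(Rational(-3467, 70), -1)) = Mul(-232, Rational(-70, 3467)) = Rational(16240, 3467)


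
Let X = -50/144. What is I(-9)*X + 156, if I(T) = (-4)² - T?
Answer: 10607/72 ≈ 147.32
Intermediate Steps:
I(T) = 16 - T
X = -25/72 (X = -50*1/144 = -25/72 ≈ -0.34722)
I(-9)*X + 156 = (16 - 1*(-9))*(-25/72) + 156 = (16 + 9)*(-25/72) + 156 = 25*(-25/72) + 156 = -625/72 + 156 = 10607/72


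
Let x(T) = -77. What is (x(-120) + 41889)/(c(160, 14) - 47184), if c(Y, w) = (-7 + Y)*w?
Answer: -20906/22521 ≈ -0.92829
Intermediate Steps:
c(Y, w) = w*(-7 + Y)
(x(-120) + 41889)/(c(160, 14) - 47184) = (-77 + 41889)/(14*(-7 + 160) - 47184) = 41812/(14*153 - 47184) = 41812/(2142 - 47184) = 41812/(-45042) = 41812*(-1/45042) = -20906/22521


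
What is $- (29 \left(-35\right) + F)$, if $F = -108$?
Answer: $1123$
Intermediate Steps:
$- (29 \left(-35\right) + F) = - (29 \left(-35\right) - 108) = - (-1015 - 108) = \left(-1\right) \left(-1123\right) = 1123$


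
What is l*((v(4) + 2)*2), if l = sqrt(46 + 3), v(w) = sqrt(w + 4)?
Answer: 28 + 28*sqrt(2) ≈ 67.598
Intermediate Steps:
v(w) = sqrt(4 + w)
l = 7 (l = sqrt(49) = 7)
l*((v(4) + 2)*2) = 7*((sqrt(4 + 4) + 2)*2) = 7*((sqrt(8) + 2)*2) = 7*((2*sqrt(2) + 2)*2) = 7*((2 + 2*sqrt(2))*2) = 7*(4 + 4*sqrt(2)) = 28 + 28*sqrt(2)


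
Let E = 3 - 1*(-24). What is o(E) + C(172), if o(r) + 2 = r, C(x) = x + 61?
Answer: 258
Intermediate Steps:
E = 27 (E = 3 + 24 = 27)
C(x) = 61 + x
o(r) = -2 + r
o(E) + C(172) = (-2 + 27) + (61 + 172) = 25 + 233 = 258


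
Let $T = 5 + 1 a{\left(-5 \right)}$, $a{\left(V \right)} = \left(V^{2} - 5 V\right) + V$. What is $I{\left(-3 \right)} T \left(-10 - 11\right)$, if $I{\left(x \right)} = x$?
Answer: $3150$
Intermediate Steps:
$a{\left(V \right)} = V^{2} - 4 V$
$T = 50$ ($T = 5 + 1 \left(- 5 \left(-4 - 5\right)\right) = 5 + 1 \left(\left(-5\right) \left(-9\right)\right) = 5 + 1 \cdot 45 = 5 + 45 = 50$)
$I{\left(-3 \right)} T \left(-10 - 11\right) = \left(-3\right) 50 \left(-10 - 11\right) = - 150 \left(-10 - 11\right) = \left(-150\right) \left(-21\right) = 3150$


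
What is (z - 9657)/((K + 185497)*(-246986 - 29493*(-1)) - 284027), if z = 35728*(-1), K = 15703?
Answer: 45385/43759875627 ≈ 1.0371e-6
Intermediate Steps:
z = -35728
(z - 9657)/((K + 185497)*(-246986 - 29493*(-1)) - 284027) = (-35728 - 9657)/((15703 + 185497)*(-246986 - 29493*(-1)) - 284027) = -45385/(201200*(-246986 + 29493) - 284027) = -45385/(201200*(-217493) - 284027) = -45385/(-43759591600 - 284027) = -45385/(-43759875627) = -45385*(-1/43759875627) = 45385/43759875627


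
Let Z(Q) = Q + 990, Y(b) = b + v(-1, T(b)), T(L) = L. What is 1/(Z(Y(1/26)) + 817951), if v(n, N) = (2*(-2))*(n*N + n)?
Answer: 26/21292575 ≈ 1.2211e-6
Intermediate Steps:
v(n, N) = -4*n - 4*N*n (v(n, N) = -4*(N*n + n) = -4*(n + N*n) = -4*n - 4*N*n)
Y(b) = 4 + 5*b (Y(b) = b - 4*(-1)*(1 + b) = b + (4 + 4*b) = 4 + 5*b)
Z(Q) = 990 + Q
1/(Z(Y(1/26)) + 817951) = 1/((990 + (4 + 5/26)) + 817951) = 1/((990 + 109/26) + 817951) = 1/(25849/26 + 817951) = 1/(21292575/26) = 26/21292575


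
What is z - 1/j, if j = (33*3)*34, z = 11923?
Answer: 40132817/3366 ≈ 11923.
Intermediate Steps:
j = 3366 (j = 99*34 = 3366)
z - 1/j = 11923 - 1/3366 = 40132817/3366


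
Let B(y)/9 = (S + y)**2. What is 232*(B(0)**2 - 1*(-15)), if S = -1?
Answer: 22272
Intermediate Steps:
B(y) = 9*(-1 + y)**2
232*(B(0)**2 - 1*(-15)) = 232*((9*(-1 + 0)**2)**2 - 1*(-15)) = 232*((9*(-1)**2)**2 + 15) = 232*((9*1)**2 + 15) = 232*(9**2 + 15) = 232*(81 + 15) = 232*96 = 22272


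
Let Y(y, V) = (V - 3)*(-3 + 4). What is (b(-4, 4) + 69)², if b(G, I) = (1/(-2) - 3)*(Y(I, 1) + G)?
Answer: 8100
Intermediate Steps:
Y(y, V) = -3 + V (Y(y, V) = (-3 + V)*1 = -3 + V)
b(G, I) = 7 - 7*G/2 (b(G, I) = (1/(-2) - 3)*((-3 + 1) + G) = (-½ - 3)*(-2 + G) = -7*(-2 + G)/2 = 7 - 7*G/2)
(b(-4, 4) + 69)² = ((7 - 7/2*(-4)) + 69)² = ((7 + 14) + 69)² = (21 + 69)² = 90² = 8100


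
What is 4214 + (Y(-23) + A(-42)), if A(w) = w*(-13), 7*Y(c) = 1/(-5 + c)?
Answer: 932959/196 ≈ 4760.0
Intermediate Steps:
Y(c) = 1/(7*(-5 + c))
A(w) = -13*w
4214 + (Y(-23) + A(-42)) = 4214 + (1/(7*(-5 - 23)) - 13*(-42)) = 4214 + ((1/7)/(-28) + 546) = 4214 + ((1/7)*(-1/28) + 546) = 4214 + (-1/196 + 546) = 4214 + 107015/196 = 932959/196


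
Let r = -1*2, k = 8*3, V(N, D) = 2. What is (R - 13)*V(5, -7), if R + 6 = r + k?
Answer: 6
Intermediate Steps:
k = 24
r = -2
R = 16 (R = -6 + (-2 + 24) = -6 + 22 = 16)
(R - 13)*V(5, -7) = (16 - 13)*2 = 3*2 = 6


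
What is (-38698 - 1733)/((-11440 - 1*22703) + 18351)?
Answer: 13477/5264 ≈ 2.5602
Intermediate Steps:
(-38698 - 1733)/((-11440 - 1*22703) + 18351) = -40431/((-11440 - 22703) + 18351) = -40431/(-34143 + 18351) = -40431/(-15792) = -40431*(-1/15792) = 13477/5264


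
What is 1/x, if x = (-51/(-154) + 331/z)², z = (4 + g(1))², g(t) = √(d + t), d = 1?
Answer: 2255320552793/577907320328209 + 1430214321228*√2/577907320328209 ≈ 0.0074025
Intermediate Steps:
g(t) = √(1 + t)
z = (4 + √2)² (z = (4 + √(1 + 1))² = (4 + √2)² ≈ 29.314)
x = (51/154 + 331/(4 + √2)²)² (x = (-51/(-154) + 331/((4 + √2)²))² = (-51*(-1/154) + 331/(4 + √2)²)² = (51/154 + 331/(4 + √2)²)² ≈ 135.09)
1/x = 1/(380388017/290521 - 21929412*√2/26411)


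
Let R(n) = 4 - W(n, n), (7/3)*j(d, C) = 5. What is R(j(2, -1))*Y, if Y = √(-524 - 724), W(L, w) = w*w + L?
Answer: -536*I*√78/49 ≈ -96.609*I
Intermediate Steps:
j(d, C) = 15/7 (j(d, C) = (3/7)*5 = 15/7)
W(L, w) = L + w² (W(L, w) = w² + L = L + w²)
Y = 4*I*√78 (Y = √(-1248) = 4*I*√78 ≈ 35.327*I)
R(n) = 4 - n - n² (R(n) = 4 - (n + n²) = 4 + (-n - n²) = 4 - n - n²)
R(j(2, -1))*Y = (4 - 1*15/7 - (15/7)²)*(4*I*√78) = (4 - 15/7 - 1*225/49)*(4*I*√78) = (4 - 15/7 - 225/49)*(4*I*√78) = -536*I*√78/49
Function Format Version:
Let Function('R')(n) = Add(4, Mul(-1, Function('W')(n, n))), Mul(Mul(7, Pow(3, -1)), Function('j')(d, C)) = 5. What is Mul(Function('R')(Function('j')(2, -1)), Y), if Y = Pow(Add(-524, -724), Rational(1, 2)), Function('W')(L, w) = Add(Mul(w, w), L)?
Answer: Mul(Rational(-536, 49), I, Pow(78, Rational(1, 2))) ≈ Mul(-96.609, I)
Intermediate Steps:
Function('j')(d, C) = Rational(15, 7) (Function('j')(d, C) = Mul(Rational(3, 7), 5) = Rational(15, 7))
Function('W')(L, w) = Add(L, Pow(w, 2)) (Function('W')(L, w) = Add(Pow(w, 2), L) = Add(L, Pow(w, 2)))
Y = Mul(4, I, Pow(78, Rational(1, 2))) (Y = Pow(-1248, Rational(1, 2)) = Mul(4, I, Pow(78, Rational(1, 2))) ≈ Mul(35.327, I))
Function('R')(n) = Add(4, Mul(-1, n), Mul(-1, Pow(n, 2))) (Function('R')(n) = Add(4, Mul(-1, Add(n, Pow(n, 2)))) = Add(4, Add(Mul(-1, n), Mul(-1, Pow(n, 2)))) = Add(4, Mul(-1, n), Mul(-1, Pow(n, 2))))
Mul(Function('R')(Function('j')(2, -1)), Y) = Mul(Add(4, Mul(-1, Rational(15, 7)), Mul(-1, Pow(Rational(15, 7), 2))), Mul(4, I, Pow(78, Rational(1, 2)))) = Mul(Add(4, Rational(-15, 7), Mul(-1, Rational(225, 49))), Mul(4, I, Pow(78, Rational(1, 2)))) = Mul(Add(4, Rational(-15, 7), Rational(-225, 49)), Mul(4, I, Pow(78, Rational(1, 2)))) = Mul(Rational(-134, 49), Mul(4, I, Pow(78, Rational(1, 2)))) = Mul(Rational(-536, 49), I, Pow(78, Rational(1, 2)))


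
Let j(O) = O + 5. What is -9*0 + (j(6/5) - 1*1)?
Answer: 26/5 ≈ 5.2000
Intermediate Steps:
j(O) = 5 + O
-9*0 + (j(6/5) - 1*1) = -9*0 + ((5 + 6/5) - 1*1) = 0 + ((5 + 6*(⅕)) - 1) = 0 + ((5 + 6/5) - 1) = 0 + (31/5 - 1) = 0 + 26/5 = 26/5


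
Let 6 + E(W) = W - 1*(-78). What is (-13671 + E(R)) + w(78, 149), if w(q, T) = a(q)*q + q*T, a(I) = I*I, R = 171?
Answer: 472746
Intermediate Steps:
a(I) = I**2
w(q, T) = q**3 + T*q (w(q, T) = q**2*q + q*T = q**3 + T*q)
E(W) = 72 + W (E(W) = -6 + (W - 1*(-78)) = -6 + (W + 78) = -6 + (78 + W) = 72 + W)
(-13671 + E(R)) + w(78, 149) = (-13671 + (72 + 171)) + 78*(149 + 78**2) = (-13671 + 243) + 78*(149 + 6084) = -13428 + 78*6233 = -13428 + 486174 = 472746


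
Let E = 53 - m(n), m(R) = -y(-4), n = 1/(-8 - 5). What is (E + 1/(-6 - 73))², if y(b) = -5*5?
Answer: 4888521/6241 ≈ 783.29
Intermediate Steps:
y(b) = -25
n = -1/13 (n = 1/(-13) = -1/13 ≈ -0.076923)
m(R) = 25 (m(R) = -1*(-25) = 25)
E = 28 (E = 53 - 1*25 = 53 - 25 = 28)
(E + 1/(-6 - 73))² = (28 + 1/(-6 - 73))² = (28 + 1/(-79))² = (28 - 1/79)² = (2211/79)² = 4888521/6241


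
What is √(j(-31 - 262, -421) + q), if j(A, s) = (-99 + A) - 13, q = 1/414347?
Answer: I*√69531791331298/414347 ≈ 20.125*I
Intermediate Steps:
q = 1/414347 ≈ 2.4134e-6
j(A, s) = -112 + A
√(j(-31 - 262, -421) + q) = √((-112 + (-31 - 262)) + 1/414347) = √((-112 - 293) + 1/414347) = √(-405 + 1/414347) = √(-167810534/414347) = I*√69531791331298/414347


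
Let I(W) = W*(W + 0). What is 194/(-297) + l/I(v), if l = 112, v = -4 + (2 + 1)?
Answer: 33070/297 ≈ 111.35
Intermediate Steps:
v = -1 (v = -4 + 3 = -1)
I(W) = W² (I(W) = W*W = W²)
194/(-297) + l/I(v) = 194/(-297) + 112/((-1)²) = 194*(-1/297) + 112/1 = -194/297 + 112*1 = -194/297 + 112 = 33070/297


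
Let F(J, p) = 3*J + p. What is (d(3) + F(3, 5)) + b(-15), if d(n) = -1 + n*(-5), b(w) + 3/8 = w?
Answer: -139/8 ≈ -17.375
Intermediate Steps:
b(w) = -3/8 + w
d(n) = -1 - 5*n
F(J, p) = p + 3*J
(d(3) + F(3, 5)) + b(-15) = ((-1 - 5*3) + (5 + 3*3)) + (-3/8 - 15) = ((-1 - 15) + (5 + 9)) - 123/8 = (-16 + 14) - 123/8 = -2 - 123/8 = -139/8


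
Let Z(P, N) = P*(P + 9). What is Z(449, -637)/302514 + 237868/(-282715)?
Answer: -6910161061/42762622755 ≈ -0.16159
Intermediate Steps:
Z(P, N) = P*(9 + P)
Z(449, -637)/302514 + 237868/(-282715) = (449*(9 + 449))/302514 + 237868/(-282715) = (449*458)*(1/302514) + 237868*(-1/282715) = 205642*(1/302514) - 237868/282715 = 102821/151257 - 237868/282715 = -6910161061/42762622755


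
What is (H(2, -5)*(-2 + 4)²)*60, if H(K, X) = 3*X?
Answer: -3600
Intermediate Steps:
(H(2, -5)*(-2 + 4)²)*60 = ((3*(-5))*(-2 + 4)²)*60 = -15*2²*60 = -15*4*60 = -60*60 = -3600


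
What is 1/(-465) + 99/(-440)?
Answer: -169/744 ≈ -0.22715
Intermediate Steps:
1/(-465) + 99/(-440) = 1*(-1/465) + 99*(-1/440) = -1/465 - 9/40 = -169/744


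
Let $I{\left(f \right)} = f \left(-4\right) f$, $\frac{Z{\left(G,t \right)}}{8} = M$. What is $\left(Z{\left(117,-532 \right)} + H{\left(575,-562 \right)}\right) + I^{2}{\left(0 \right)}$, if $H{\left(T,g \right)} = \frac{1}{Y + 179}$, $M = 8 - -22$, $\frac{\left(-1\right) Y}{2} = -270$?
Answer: $\frac{172561}{719} \approx 240.0$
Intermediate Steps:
$Y = 540$ ($Y = \left(-2\right) \left(-270\right) = 540$)
$M = 30$ ($M = 8 + 22 = 30$)
$H{\left(T,g \right)} = \frac{1}{719}$ ($H{\left(T,g \right)} = \frac{1}{540 + 179} = \frac{1}{719}$)
$Z{\left(G,t \right)} = 240$ ($Z{\left(G,t \right)} = 8 \cdot 30 = 240$)
$I{\left(f \right)} = - 4 f^{2}$ ($I{\left(f \right)} = - 4 f f = - 4 f^{2}$)
$\left(Z{\left(117,-532 \right)} + H{\left(575,-562 \right)}\right) + I^{2}{\left(0 \right)} = \left(240 + \frac{1}{719}\right) + \left(- 4 \cdot 0^{2}\right)^{2} = \frac{172561}{719} + \left(\left(-4\right) 0\right)^{2} = \frac{172561}{719} + 0^{2} = \frac{172561}{719} + 0 = \frac{172561}{719}$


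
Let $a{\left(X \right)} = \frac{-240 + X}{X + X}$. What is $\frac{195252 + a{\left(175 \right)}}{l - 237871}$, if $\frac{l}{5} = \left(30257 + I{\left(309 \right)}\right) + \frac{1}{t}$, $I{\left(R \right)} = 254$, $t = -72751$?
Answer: $- \frac{142047647411}{62068243210} \approx -2.2886$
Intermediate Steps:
$a{\left(X \right)} = \frac{-240 + X}{2 X}$
$l = \frac{11098528800}{72751}$ ($l = 5 \left(\left(30257 + 254\right) + \frac{1}{-72751}\right) = 5 \left(30511 - \frac{1}{72751}\right) = 5 \cdot \frac{2219705760}{72751} = \frac{11098528800}{72751} \approx 1.5256 \cdot 10^{5}$)
$\frac{195252 + a{\left(175 \right)}}{l - 237871} = \frac{195252 + \frac{-240 + 175}{2 \cdot 175}}{\frac{11098528800}{72751} - 237871} = \frac{195252 + \frac{1}{2} \cdot \frac{1}{175} \left(-65\right)}{\frac{11098528800}{72751} - 237871} = \frac{195252 - \frac{13}{70}}{\frac{11098528800}{72751} - 237871} = \frac{13667627}{70 \left(- \frac{6206824321}{72751}\right)} = \frac{13667627}{70} \left(- \frac{72751}{6206824321}\right) = - \frac{142047647411}{62068243210}$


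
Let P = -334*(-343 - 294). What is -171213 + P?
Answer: 41545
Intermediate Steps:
P = 212758 (P = -334*(-637) = 212758)
-171213 + P = -171213 + 212758 = 41545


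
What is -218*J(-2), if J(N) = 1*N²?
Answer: -872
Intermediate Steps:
J(N) = N²
-218*J(-2) = -218*(-2)² = -218*4 = -872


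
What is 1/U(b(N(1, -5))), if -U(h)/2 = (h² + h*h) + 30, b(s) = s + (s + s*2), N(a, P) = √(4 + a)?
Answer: -1/380 ≈ -0.0026316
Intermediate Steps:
b(s) = 4*s (b(s) = s + (s + 2*s) = s + 3*s = 4*s)
U(h) = -60 - 4*h² (U(h) = -2*((h² + h*h) + 30) = -2*((h² + h²) + 30) = -2*(2*h² + 30) = -2*(30 + 2*h²) = -60 - 4*h²)
1/U(b(N(1, -5))) = 1/(-60 - 4*(4*√(4 + 1))²) = 1/(-60 - 4*(4*√5)²) = 1/(-60 - 4*80) = 1/(-60 - 320) = 1/(-380) = -1/380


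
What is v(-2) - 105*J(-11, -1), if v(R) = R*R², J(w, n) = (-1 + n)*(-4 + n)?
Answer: -1058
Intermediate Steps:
v(R) = R³
v(-2) - 105*J(-11, -1) = (-2)³ - 105*(4 + (-1)² - 5*(-1)) = -8 - 105*(4 + 1 + 5) = -8 - 105*10 = -8 - 1050 = -1058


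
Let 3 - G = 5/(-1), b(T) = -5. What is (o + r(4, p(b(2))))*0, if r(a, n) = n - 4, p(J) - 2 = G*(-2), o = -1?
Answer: 0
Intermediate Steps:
G = 8 (G = 3 - 5/(-1) = 3 - 5*(-1) = 3 - 1*(-5) = 3 + 5 = 8)
p(J) = -14 (p(J) = 2 + 8*(-2) = 2 - 16 = -14)
r(a, n) = -4 + n
(o + r(4, p(b(2))))*0 = (-1 + (-4 - 14))*0 = (-1 - 18)*0 = -19*0 = 0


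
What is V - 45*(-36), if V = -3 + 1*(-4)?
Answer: 1613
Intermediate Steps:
V = -7 (V = -3 - 4 = -7)
V - 45*(-36) = -7 - 45*(-36) = -7 + 1620 = 1613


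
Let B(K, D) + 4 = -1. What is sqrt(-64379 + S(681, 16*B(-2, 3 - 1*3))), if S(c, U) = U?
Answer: I*sqrt(64459) ≈ 253.89*I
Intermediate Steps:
B(K, D) = -5 (B(K, D) = -4 - 1 = -5)
sqrt(-64379 + S(681, 16*B(-2, 3 - 1*3))) = sqrt(-64379 + 16*(-5)) = sqrt(-64379 - 80) = sqrt(-64459) = I*sqrt(64459)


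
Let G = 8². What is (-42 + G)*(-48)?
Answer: -1056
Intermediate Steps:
G = 64
(-42 + G)*(-48) = (-42 + 64)*(-48) = 22*(-48) = -1056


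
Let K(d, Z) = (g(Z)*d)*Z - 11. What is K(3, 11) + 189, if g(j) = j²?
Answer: 4171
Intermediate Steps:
K(d, Z) = -11 + d*Z³ (K(d, Z) = (Z²*d)*Z - 11 = (d*Z²)*Z - 11 = d*Z³ - 11 = -11 + d*Z³)
K(3, 11) + 189 = (-11 + 3*11³) + 189 = (-11 + 3*1331) + 189 = (-11 + 3993) + 189 = 3982 + 189 = 4171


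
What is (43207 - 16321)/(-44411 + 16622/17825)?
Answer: -479242950/791609453 ≈ -0.60540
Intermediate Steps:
(43207 - 16321)/(-44411 + 16622/17825) = 26886/(-44411 + 16622*(1/17825)) = 26886/(-44411 + 16622/17825) = 26886/(-791609453/17825) = 26886*(-17825/791609453) = -479242950/791609453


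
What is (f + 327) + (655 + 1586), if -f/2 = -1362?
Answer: 5292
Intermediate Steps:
f = 2724 (f = -2*(-1362) = 2724)
(f + 327) + (655 + 1586) = (2724 + 327) + (655 + 1586) = 3051 + 2241 = 5292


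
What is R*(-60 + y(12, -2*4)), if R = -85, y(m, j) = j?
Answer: 5780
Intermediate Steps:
R*(-60 + y(12, -2*4)) = -85*(-60 - 2*4) = -85*(-60 - 8) = -85*(-68) = 5780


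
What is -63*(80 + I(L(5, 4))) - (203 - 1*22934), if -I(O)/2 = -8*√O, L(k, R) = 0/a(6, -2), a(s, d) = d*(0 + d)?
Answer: 17691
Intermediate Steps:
a(s, d) = d² (a(s, d) = d*d = d²)
L(k, R) = 0 (L(k, R) = 0/((-2)²) = 0/4 = 0*(¼) = 0)
I(O) = 16*√O (I(O) = -(-16)*√O = 16*√O)
-63*(80 + I(L(5, 4))) - (203 - 1*22934) = -63*(80 + 16*√0) - (203 - 1*22934) = -63*(80 + 16*0) - (203 - 22934) = -63*(80 + 0) - 1*(-22731) = -63*80 + 22731 = -5040 + 22731 = 17691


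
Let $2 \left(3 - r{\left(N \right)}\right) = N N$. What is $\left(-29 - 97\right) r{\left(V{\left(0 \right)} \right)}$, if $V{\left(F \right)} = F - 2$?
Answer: $-126$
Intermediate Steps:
$V{\left(F \right)} = -2 + F$ ($V{\left(F \right)} = F - 2 = -2 + F$)
$r{\left(N \right)} = 3 - \frac{N^{2}}{2}$ ($r{\left(N \right)} = 3 - \frac{N N}{2} = 3 - \frac{N^{2}}{2}$)
$\left(-29 - 97\right) r{\left(V{\left(0 \right)} \right)} = \left(-29 - 97\right) \left(3 - \frac{\left(-2 + 0\right)^{2}}{2}\right) = - 126 \left(3 - \frac{\left(-2\right)^{2}}{2}\right) = - 126 \left(3 - 2\right) = \left(-126\right) 1 = -126$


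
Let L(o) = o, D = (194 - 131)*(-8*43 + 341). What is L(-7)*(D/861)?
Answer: 63/41 ≈ 1.5366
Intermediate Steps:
D = -189 (D = 63*(-344 + 341) = 63*(-3) = -189)
L(-7)*(D/861) = -(-1323)/861 = -7*(-9/41) = 63/41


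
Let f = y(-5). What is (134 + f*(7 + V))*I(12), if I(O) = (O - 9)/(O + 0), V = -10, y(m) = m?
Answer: 149/4 ≈ 37.250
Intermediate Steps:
f = -5
I(O) = (-9 + O)/O
(134 + f*(7 + V))*I(12) = (134 - 5*(7 - 10))*((-9 + 12)/12) = (134 - 5*(-3))*((1/12)*3) = (134 + 15)*(¼) = 149*(¼) = 149/4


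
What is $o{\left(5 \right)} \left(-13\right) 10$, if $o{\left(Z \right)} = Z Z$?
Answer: $-3250$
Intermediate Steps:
$o{\left(Z \right)} = Z^{2}$
$o{\left(5 \right)} \left(-13\right) 10 = 5^{2} \left(-13\right) 10 = 25 \left(-13\right) 10 = \left(-325\right) 10 = -3250$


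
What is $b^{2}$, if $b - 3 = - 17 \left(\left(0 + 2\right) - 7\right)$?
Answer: $7744$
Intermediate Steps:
$b = 88$ ($b = 3 - 17 \left(\left(0 + 2\right) - 7\right) = 3 - 17 \left(2 - 7\right) = 3 - -85 = 3 + 85 = 88$)
$b^{2} = 88^{2} = 7744$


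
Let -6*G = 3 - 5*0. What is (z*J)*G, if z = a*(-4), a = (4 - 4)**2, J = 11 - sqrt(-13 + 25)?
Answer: 0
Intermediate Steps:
J = 11 - 2*sqrt(3) (J = 11 - sqrt(12) = 11 - 2*sqrt(3) ≈ 7.5359)
a = 0 (a = 0**2 = 0)
G = -1/2 (G = -(3 - 5*0)/6 = -(3 + 0)/6 = -1/6*3 = -1/2 ≈ -0.50000)
z = 0 (z = 0*(-4) = 0)
(z*J)*G = (0*(11 - 2*sqrt(3)))*(-1/2) = 0*(-1/2) = 0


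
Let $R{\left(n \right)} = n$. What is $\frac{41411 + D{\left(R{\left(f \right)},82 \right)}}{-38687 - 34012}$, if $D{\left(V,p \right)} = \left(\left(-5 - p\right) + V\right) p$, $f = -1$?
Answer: $- \frac{34195}{72699} \approx -0.47036$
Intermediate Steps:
$D{\left(V,p \right)} = p \left(-5 + V - p\right)$ ($D{\left(V,p \right)} = \left(-5 + V - p\right) p = p \left(-5 + V - p\right)$)
$\frac{41411 + D{\left(R{\left(f \right)},82 \right)}}{-38687 - 34012} = \frac{41411 + 82 \left(-5 - 1 - 82\right)}{-38687 - 34012} = \frac{41411 + 82 \left(-5 - 1 - 82\right)}{-72699} = \left(41411 + 82 \left(-88\right)\right) \left(- \frac{1}{72699}\right) = \left(41411 - 7216\right) \left(- \frac{1}{72699}\right) = 34195 \left(- \frac{1}{72699}\right) = - \frac{34195}{72699}$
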